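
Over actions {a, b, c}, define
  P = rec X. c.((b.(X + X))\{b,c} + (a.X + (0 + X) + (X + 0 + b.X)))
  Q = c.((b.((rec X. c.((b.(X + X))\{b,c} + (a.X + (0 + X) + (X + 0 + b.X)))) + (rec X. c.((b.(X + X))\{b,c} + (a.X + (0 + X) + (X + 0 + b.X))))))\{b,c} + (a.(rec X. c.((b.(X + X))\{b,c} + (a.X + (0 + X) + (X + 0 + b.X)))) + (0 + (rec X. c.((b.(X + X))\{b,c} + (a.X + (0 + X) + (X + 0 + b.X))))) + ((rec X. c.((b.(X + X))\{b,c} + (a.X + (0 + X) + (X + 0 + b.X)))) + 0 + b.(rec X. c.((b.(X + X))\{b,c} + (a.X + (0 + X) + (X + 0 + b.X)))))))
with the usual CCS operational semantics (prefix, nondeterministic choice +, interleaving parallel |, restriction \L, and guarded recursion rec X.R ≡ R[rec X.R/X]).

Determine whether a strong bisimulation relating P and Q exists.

bisimilar

Reachable graph of P (2 states):
  m0 = rec X. c.((b.(X + X))\{b,c} + (a.X + (0 + X) + (X + 0 + b.X))) :: —c→ m1
  m1 = (b.((rec X. c.((b.(X + X))\{b,c} + (a.X + (0 + X) + (X + 0 + b.X)))) + (rec X. c.((b.(X + X))\{b,c} + (a.X + (0 + X) + (X + 0 + b.X))))))\{b,c} + (a.(rec X. c.((b.(X + X))\{b,c} + (a.X + (0 + X) + (X + 0 + b.X)))) + (0 + (rec X. c.((b.(X + X))\{b,c} + (a.X + (0 + X) + (X + 0 + b.X))))) + ((rec X. c.((b.(X + X))\{b,c} + (a.X + (0 + X) + (X + 0 + b.X)))) + 0 + b.(rec X. c.((b.(X + X))\{b,c} + (a.X + (0 + X) + (X + 0 + b.X)))))) :: —a→ m0, —b→ m0, —c→ m1
Reachable graph of Q (3 states):
  n0 = c.((b.((rec X. c.((b.(X + X))\{b,c} + (a.X + (0 + X) + (X + 0 + b.X)))) + (rec X. c.((b.(X + X))\{b,c} + (a.X + (0 + X) + (X + 0 + b.X))))))\{b,c} + (a.(rec X. c.((b.(X + X))\{b,c} + (a.X + (0 + X) + (X + 0 + b.X)))) + (0 + (rec X. c.((b.(X + X))\{b,c} + (a.X + (0 + X) + (X + 0 + b.X))))) + ((rec X. c.((b.(X + X))\{b,c} + (a.X + (0 + X) + (X + 0 + b.X)))) + 0 + b.(rec X. c.((b.(X + X))\{b,c} + (a.X + (0 + X) + (X + 0 + b.X))))))) :: —c→ n1
  n1 = (b.((rec X. c.((b.(X + X))\{b,c} + (a.X + (0 + X) + (X + 0 + b.X)))) + (rec X. c.((b.(X + X))\{b,c} + (a.X + (0 + X) + (X + 0 + b.X))))))\{b,c} + (a.(rec X. c.((b.(X + X))\{b,c} + (a.X + (0 + X) + (X + 0 + b.X)))) + (0 + (rec X. c.((b.(X + X))\{b,c} + (a.X + (0 + X) + (X + 0 + b.X))))) + ((rec X. c.((b.(X + X))\{b,c} + (a.X + (0 + X) + (X + 0 + b.X)))) + 0 + b.(rec X. c.((b.(X + X))\{b,c} + (a.X + (0 + X) + (X + 0 + b.X)))))) :: —a→ n2, —b→ n2, —c→ n1
  n2 = rec X. c.((b.(X + X))\{b,c} + (a.X + (0 + X) + (X + 0 + b.X))) :: —c→ n1
Partition-refinement fixed point:
  B0 = {m0, n0, n2}
  B1 = {m1, n1}
m0 ∈ B0, n0 ∈ B0 → same block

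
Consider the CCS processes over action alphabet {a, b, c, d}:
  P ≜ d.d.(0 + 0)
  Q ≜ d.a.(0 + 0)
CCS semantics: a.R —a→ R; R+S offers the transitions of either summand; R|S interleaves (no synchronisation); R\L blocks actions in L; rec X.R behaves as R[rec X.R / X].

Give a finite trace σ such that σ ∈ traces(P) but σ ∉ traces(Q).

P's transition system — 3 states:
  u0 = d.d.(0 + 0) has moves =d=> u1
  u1 = d.(0 + 0) has moves =d=> u2
  u2 = 0 + 0 has moves ·
Q's transition system — 3 states:
  v0 = d.a.(0 + 0) has moves =d=> v1
  v1 = a.(0 + 0) has moves =a=> v2
  v2 = 0 + 0 has moves ·
Executing dd from P (initial set {u0}):
  [1] d ⇒ {u1}
  [2] d ⇒ {u2}
  — P admits the full trace.
Executing dd from Q (initial set {v0}):
  [1] d ⇒ {v1}
  [2] d ⇒ no successor for Q

dd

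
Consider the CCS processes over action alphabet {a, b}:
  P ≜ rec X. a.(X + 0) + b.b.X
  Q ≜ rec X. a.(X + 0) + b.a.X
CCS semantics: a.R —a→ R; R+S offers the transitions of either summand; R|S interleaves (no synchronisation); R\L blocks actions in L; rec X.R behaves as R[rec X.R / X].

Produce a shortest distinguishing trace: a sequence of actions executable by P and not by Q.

P's transition system — 3 states:
  u0 = rec X. a.(X + 0) + b.b.X → ··a··> u1, ··b··> u2
  u1 = (rec X. a.(X + 0) + b.b.X) + 0 → ··a··> u1, ··b··> u2
  u2 = b.(rec X. a.(X + 0) + b.b.X) → ··b··> u0
Q's transition system — 3 states:
  v0 = rec X. a.(X + 0) + b.a.X → ··a··> v1, ··b··> v2
  v1 = (rec X. a.(X + 0) + b.a.X) + 0 → ··a··> v1, ··b··> v2
  v2 = a.(rec X. a.(X + 0) + b.a.X) → ··a··> v0
Trace ⟨bb⟩ through P, begin at {u0}:
  after b @ step 1: {u2}
  after b @ step 2: {u0}
  — P admits the full trace.
Trace ⟨bb⟩ through Q, begin at {v0}:
  after b @ step 1: {v2}
  after b @ step 2: ∅ (Q stuck)

bb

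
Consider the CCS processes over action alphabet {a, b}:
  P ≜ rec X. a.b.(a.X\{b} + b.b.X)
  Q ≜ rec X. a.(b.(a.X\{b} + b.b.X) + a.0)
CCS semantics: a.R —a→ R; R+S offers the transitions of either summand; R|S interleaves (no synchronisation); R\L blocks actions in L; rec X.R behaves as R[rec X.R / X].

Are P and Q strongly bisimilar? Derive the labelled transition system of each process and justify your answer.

P ≁ Q

LTS(P): 6 reachable states
  m0 = rec X. a.b.(a.X\{b} + b.b.X) | —a→ m1
  m1 = b.(a.(rec X. a.b.(a.X\{b} + b.b.X))\{b} + b.b.(rec X. a.b.(a.X\{b} + b.b.X))) | —b→ m2
  m2 = a.(rec X. a.b.(a.X\{b} + b.b.X))\{b} + b.b.(rec X. a.b.(a.X\{b} + b.b.X)) | —a→ m3, —b→ m4
  m3 = (rec X. a.b.(a.X\{b} + b.b.X))\{b} | —a→ m5
  m4 = b.(rec X. a.b.(a.X\{b} + b.b.X)) | —b→ m0
  m5 = (b.(a.(rec X. a.b.(a.X\{b} + b.b.X))\{b} + b.b.(rec X. a.b.(a.X\{b} + b.b.X))))\{b} | ∅
LTS(Q): 8 reachable states
  n0 = rec X. a.(b.(a.X\{b} + b.b.X) + a.0) | —a→ n1
  n1 = b.(a.(rec X. a.(b.(a.X\{b} + b.b.X) + a.0))\{b} + b.b.(rec X. a.(b.(a.X\{b} + b.b.X) + a.0))) + a.0 | —a→ n2, —b→ n3
  n2 = 0 | ∅
  n3 = a.(rec X. a.(b.(a.X\{b} + b.b.X) + a.0))\{b} + b.b.(rec X. a.(b.(a.X\{b} + b.b.X) + a.0)) | —a→ n4, —b→ n5
  n4 = (rec X. a.(b.(a.X\{b} + b.b.X) + a.0))\{b} | —a→ n6
  n5 = b.(rec X. a.(b.(a.X\{b} + b.b.X) + a.0)) | —b→ n0
  n6 = (b.(a.(rec X. a.(b.(a.X\{b} + b.b.X) + a.0))\{b} + b.b.(rec X. a.(b.(a.X\{b} + b.b.X) + a.0))) + a.0)\{b} | —a→ n7
  n7 = 0\{b} | ∅
Partition-refinement fixed point:
  B0 = {m0}
  B1 = {m1}
  B2 = {m2}
  B3 = {m3, n6}
  B4 = {m5, n2, n7}
  B5 = {m4}
  B6 = {n0}
  B7 = {n1}
  B8 = {n3}
  B9 = {n5}
  B10 = {n4}
m0 ∈ B0, n0 ∈ B6 → different blocks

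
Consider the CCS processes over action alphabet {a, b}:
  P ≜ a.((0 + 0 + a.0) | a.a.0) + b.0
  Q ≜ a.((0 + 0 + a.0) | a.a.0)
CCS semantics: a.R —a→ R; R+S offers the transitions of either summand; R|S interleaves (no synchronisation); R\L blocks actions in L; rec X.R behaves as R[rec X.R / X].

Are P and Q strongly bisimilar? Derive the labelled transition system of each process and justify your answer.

Reachable graph of P (8 states):
  m0 = a.((0 + 0 + a.0) | a.a.0) + b.0 | =a=> m1, =b=> m2
  m1 = (0 + 0 + a.0) | a.a.0 | =a=> m3, =a=> m4
  m2 = 0 | stopped
  m3 = (0 + 0 + a.0) | a.0 | =a=> m5, =a=> m6
  m4 = 0 | a.a.0 | =a=> m6
  m5 = (0 + 0 + a.0) | 0 | =a=> m7
  m6 = 0 | a.0 | =a=> m7
  m7 = 0 | 0 | stopped
Reachable graph of Q (7 states):
  n0 = a.((0 + 0 + a.0) | a.a.0) | =a=> n1
  n1 = (0 + 0 + a.0) | a.a.0 | =a=> n2, =a=> n3
  n2 = (0 + 0 + a.0) | a.0 | =a=> n4, =a=> n5
  n3 = 0 | a.a.0 | =a=> n5
  n4 = (0 + 0 + a.0) | 0 | =a=> n6
  n5 = 0 | a.0 | =a=> n6
  n6 = 0 | 0 | stopped
Coarsest stable partition (strong bisimilarity classes):
  B0 = {m0}
  B1 = {m1, n1}
  B2 = {m3, m4, n2, n3}
  B3 = {m5, m6, n4, n5}
  B4 = {m2, m7, n6}
  B5 = {n0}
m0 ∈ B0, n0 ∈ B5 → different blocks

not bisimilar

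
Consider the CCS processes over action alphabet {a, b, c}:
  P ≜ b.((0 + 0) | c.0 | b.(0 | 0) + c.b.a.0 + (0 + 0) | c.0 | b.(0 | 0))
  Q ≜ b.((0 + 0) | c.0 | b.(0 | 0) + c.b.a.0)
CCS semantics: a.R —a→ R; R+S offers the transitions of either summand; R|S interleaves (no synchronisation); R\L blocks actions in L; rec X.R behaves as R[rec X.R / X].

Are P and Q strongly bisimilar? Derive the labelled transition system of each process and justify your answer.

P ~ Q

P's transition system — 8 states:
  p0 = b.((0 + 0) | c.0 | b.(0 | 0) + c.b.a.0 + (0 + 0) | c.0 | b.(0 | 0)) ⊢ ··b··> p1
  p1 = (0 + 0) | c.0 | b.(0 | 0) + c.b.a.0 + (0 + 0) | c.0 | b.(0 | 0) ⊢ ··b··> p2, ··c··> p3, ··c··> p4
  p2 = (0 + 0) | c.0 | (0 | 0) ⊢ ··c··> p5
  p3 = (0 + 0) | 0 | b.(0 | 0) ⊢ ··b··> p5
  p4 = b.a.0 ⊢ ··b··> p6
  p5 = (0 + 0) | 0 | (0 | 0) ⊢ ∅
  p6 = a.0 ⊢ ··a··> p7
  p7 = 0 ⊢ ∅
Q's transition system — 8 states:
  q0 = b.((0 + 0) | c.0 | b.(0 | 0) + c.b.a.0) ⊢ ··b··> q1
  q1 = (0 + 0) | c.0 | b.(0 | 0) + c.b.a.0 ⊢ ··b··> q2, ··c··> q3, ··c··> q4
  q2 = (0 + 0) | c.0 | (0 | 0) ⊢ ··c··> q5
  q3 = (0 + 0) | 0 | b.(0 | 0) ⊢ ··b··> q5
  q4 = b.a.0 ⊢ ··b··> q6
  q5 = (0 + 0) | 0 | (0 | 0) ⊢ ∅
  q6 = a.0 ⊢ ··a··> q7
  q7 = 0 ⊢ ∅
Coarsest stable partition (strong bisimilarity classes):
  B0 = {p0, q0}
  B1 = {p1, q1}
  B2 = {p3, q3}
  B3 = {p5, p7, q5, q7}
  B4 = {p2, q2}
  B5 = {p4, q4}
  B6 = {p6, q6}
p0 ∈ B0, q0 ∈ B0 → same block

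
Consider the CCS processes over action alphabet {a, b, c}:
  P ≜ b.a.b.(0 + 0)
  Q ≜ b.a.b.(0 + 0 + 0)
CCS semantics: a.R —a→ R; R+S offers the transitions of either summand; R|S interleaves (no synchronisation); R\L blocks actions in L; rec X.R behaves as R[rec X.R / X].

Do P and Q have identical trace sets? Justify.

P's transition system — 4 states:
  m0 = b.a.b.(0 + 0) has moves —b→ m1
  m1 = a.b.(0 + 0) has moves —a→ m2
  m2 = b.(0 + 0) has moves —b→ m3
  m3 = 0 + 0 has moves ·
Q's transition system — 4 states:
  n0 = b.a.b.(0 + 0 + 0) has moves —b→ n1
  n1 = a.b.(0 + 0 + 0) has moves —a→ n2
  n2 = b.(0 + 0 + 0) has moves —b→ n3
  n3 = 0 + 0 + 0 has moves ·
Partition-refinement fixed point:
  B0 = {m0, n0}
  B1 = {m1, n1}
  B2 = {m2, n2}
  B3 = {m3, n3}
m0 ∈ B0, n0 ∈ B0 → same block
Bisimilar ⇒ trace-equivalent.

trace-equivalent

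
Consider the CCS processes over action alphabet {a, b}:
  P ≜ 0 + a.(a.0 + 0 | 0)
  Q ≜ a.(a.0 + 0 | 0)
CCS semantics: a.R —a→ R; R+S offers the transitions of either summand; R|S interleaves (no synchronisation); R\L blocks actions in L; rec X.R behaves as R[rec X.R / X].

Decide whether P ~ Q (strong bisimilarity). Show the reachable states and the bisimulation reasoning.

LTS(P): 3 reachable states
  s0 = 0 + a.(a.0 + 0 | 0) :: —a→ s1
  s1 = a.0 + 0 | 0 :: —a→ s2
  s2 = 0 :: ∅
LTS(Q): 3 reachable states
  t0 = a.(a.0 + 0 | 0) :: —a→ t1
  t1 = a.0 + 0 | 0 :: —a→ t2
  t2 = 0 :: ∅
Coarsest stable partition (strong bisimilarity classes):
  B0 = {s0, t0}
  B1 = {s1, t1}
  B2 = {s2, t2}
s0 ∈ B0, t0 ∈ B0 → same block

YES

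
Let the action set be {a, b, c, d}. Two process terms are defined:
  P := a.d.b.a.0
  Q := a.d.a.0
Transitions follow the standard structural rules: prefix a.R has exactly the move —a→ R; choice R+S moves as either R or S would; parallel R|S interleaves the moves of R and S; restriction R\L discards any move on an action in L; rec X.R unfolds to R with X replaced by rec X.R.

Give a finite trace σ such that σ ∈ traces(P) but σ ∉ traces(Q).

adb

Reachable graph of P (5 states):
  m0 = a.d.b.a.0 ⊢ —a→ m1
  m1 = d.b.a.0 ⊢ —d→ m2
  m2 = b.a.0 ⊢ —b→ m3
  m3 = a.0 ⊢ —a→ m4
  m4 = 0 ⊢ ·
Reachable graph of Q (4 states):
  n0 = a.d.a.0 ⊢ —a→ n1
  n1 = d.a.0 ⊢ —d→ n2
  n2 = a.0 ⊢ —a→ n3
  n3 = 0 ⊢ ·
Trace ⟨adb⟩ through P, begin at {m0}:
  step 1 (a): {m1}
  step 2 (d): {m2}
  step 3 (b): {m3}
  — P admits the full trace.
Trace ⟨adb⟩ through Q, begin at {n0}:
  step 1 (a): {n1}
  step 2 (d): {n2}
  step 3 (b): no successor for Q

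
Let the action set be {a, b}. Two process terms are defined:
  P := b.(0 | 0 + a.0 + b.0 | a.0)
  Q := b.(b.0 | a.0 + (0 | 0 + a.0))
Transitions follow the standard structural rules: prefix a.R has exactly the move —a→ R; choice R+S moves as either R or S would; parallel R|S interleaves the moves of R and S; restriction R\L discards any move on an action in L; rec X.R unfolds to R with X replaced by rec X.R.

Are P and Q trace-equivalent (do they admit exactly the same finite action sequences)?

P's transition system — 6 states:
  u0 = b.(0 | 0 + a.0 + b.0 | a.0) ⊢ —b→ u1
  u1 = 0 | 0 + a.0 + b.0 | a.0 ⊢ —a→ u2, —a→ u3, —b→ u4
  u2 = 0 ⊢ ∅
  u3 = b.0 | 0 ⊢ —b→ u5
  u4 = 0 | a.0 ⊢ —a→ u5
  u5 = 0 | 0 ⊢ ∅
Q's transition system — 6 states:
  v0 = b.(b.0 | a.0 + (0 | 0 + a.0)) ⊢ —b→ v1
  v1 = b.0 | a.0 + (0 | 0 + a.0) ⊢ —a→ v2, —a→ v3, —b→ v4
  v2 = 0 ⊢ ∅
  v3 = b.0 | 0 ⊢ —b→ v5
  v4 = 0 | a.0 ⊢ —a→ v5
  v5 = 0 | 0 ⊢ ∅
Coarsest stable partition (strong bisimilarity classes):
  B0 = {u0, v0}
  B1 = {u1, v1}
  B2 = {u2, u5, v2, v5}
  B3 = {u4, v4}
  B4 = {u3, v3}
u0 ∈ B0, v0 ∈ B0 → same block
Bisimilar ⇒ trace-equivalent.

trace-equivalent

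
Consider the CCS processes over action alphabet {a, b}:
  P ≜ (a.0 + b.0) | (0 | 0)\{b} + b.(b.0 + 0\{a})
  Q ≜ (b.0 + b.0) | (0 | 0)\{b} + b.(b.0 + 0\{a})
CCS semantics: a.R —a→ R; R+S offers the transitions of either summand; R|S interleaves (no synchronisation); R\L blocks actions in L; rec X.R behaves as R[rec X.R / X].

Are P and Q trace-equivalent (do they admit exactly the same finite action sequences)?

traces(P) ≠ traces(Q) — witness ⟨a⟩

Reachable graph of P (4 states):
  u0 = (a.0 + b.0) | (0 | 0)\{b} + b.(b.0 + 0\{a}) has moves ··a··> u1, ··b··> u1, ··b··> u2
  u1 = 0 | (0 | 0)\{b} has moves ∅
  u2 = b.0 + 0\{a} has moves ··b··> u3
  u3 = 0 has moves ∅
Reachable graph of Q (4 states):
  v0 = (b.0 + b.0) | (0 | 0)\{b} + b.(b.0 + 0\{a}) has moves ··b··> v1, ··b··> v2
  v1 = 0 | (0 | 0)\{b} has moves ∅
  v2 = b.0 + 0\{a} has moves ··b··> v3
  v3 = 0 has moves ∅
Trace ⟨a⟩ through P, begin at {u0}:
  after a @ step 1: {u1}
  ✓ P
Trace ⟨a⟩ through Q, begin at {v0}:
  after a @ step 1: ∅ (Q stuck)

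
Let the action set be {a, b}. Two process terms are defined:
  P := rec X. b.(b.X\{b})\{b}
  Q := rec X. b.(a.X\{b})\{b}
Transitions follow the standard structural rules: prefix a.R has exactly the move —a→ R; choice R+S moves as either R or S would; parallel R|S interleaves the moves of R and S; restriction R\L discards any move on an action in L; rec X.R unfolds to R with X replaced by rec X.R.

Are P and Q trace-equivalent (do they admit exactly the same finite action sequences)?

traces(P) ≠ traces(Q) — witness ⟨ba⟩

LTS(P): 2 reachable states
  p0 = rec X. b.(b.X\{b})\{b} has moves --b--▸ p1
  p1 = (b.(rec X. b.(b.X\{b})\{b})\{b})\{b} has moves (no moves)
LTS(Q): 3 reachable states
  q0 = rec X. b.(a.X\{b})\{b} has moves --b--▸ q1
  q1 = (a.(rec X. b.(a.X\{b})\{b})\{b})\{b} has moves --a--▸ q2
  q2 = (rec X. b.(a.X\{b})\{b})\{b}\{b} has moves (no moves)
Executing ba from Q (initial set {q0}):
  [1] b ⇒ {q1}
  [2] a ⇒ {q2}
  Q completes σ.
Executing ba from P (initial set {p0}):
  [1] b ⇒ {p1}
  [2] a ⇒ ∅ (P stuck)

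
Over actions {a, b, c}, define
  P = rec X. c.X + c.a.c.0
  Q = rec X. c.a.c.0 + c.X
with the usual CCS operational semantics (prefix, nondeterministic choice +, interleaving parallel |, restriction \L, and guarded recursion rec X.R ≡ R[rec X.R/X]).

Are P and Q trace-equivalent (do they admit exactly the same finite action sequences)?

LTS(P): 4 reachable states
  m0 = rec X. c.X + c.a.c.0 :: -c-> m0, -c-> m1
  m1 = a.c.0 :: -a-> m2
  m2 = c.0 :: -c-> m3
  m3 = 0 :: (no moves)
LTS(Q): 4 reachable states
  n0 = rec X. c.a.c.0 + c.X :: -c-> n0, -c-> n1
  n1 = a.c.0 :: -a-> n2
  n2 = c.0 :: -c-> n3
  n3 = 0 :: (no moves)
Coarsest stable partition (strong bisimilarity classes):
  B0 = {m0, n0}
  B1 = {m1, n1}
  B2 = {m2, n2}
  B3 = {m3, n3}
m0 ∈ B0, n0 ∈ B0 → same block
Bisimilar ⇒ trace-equivalent.

trace-equivalent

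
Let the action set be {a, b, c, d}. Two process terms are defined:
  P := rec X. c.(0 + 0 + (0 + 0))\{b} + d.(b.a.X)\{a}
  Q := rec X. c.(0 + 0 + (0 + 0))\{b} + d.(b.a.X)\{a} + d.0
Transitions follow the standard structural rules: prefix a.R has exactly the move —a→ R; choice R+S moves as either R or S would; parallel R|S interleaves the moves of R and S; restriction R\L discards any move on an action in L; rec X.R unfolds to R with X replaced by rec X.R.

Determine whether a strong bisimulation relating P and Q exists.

LTS(P): 4 reachable states
  s0 = rec X. c.(0 + 0 + (0 + 0))\{b} + d.(b.a.X)\{a} → —c→ s1, —d→ s2
  s1 = (0 + 0 + (0 + 0))\{b} → ·
  s2 = (b.a.(rec X. c.(0 + 0 + (0 + 0))\{b} + d.(b.a.X)\{a}))\{a} → —b→ s3
  s3 = (a.(rec X. c.(0 + 0 + (0 + 0))\{b} + d.(b.a.X)\{a}))\{a} → ·
LTS(Q): 5 reachable states
  t0 = rec X. c.(0 + 0 + (0 + 0))\{b} + d.(b.a.X)\{a} + d.0 → —c→ t1, —d→ t2, —d→ t3
  t1 = (0 + 0 + (0 + 0))\{b} → ·
  t2 = (b.a.(rec X. c.(0 + 0 + (0 + 0))\{b} + d.(b.a.X)\{a} + d.0))\{a} → —b→ t4
  t3 = 0 → ·
  t4 = (a.(rec X. c.(0 + 0 + (0 + 0))\{b} + d.(b.a.X)\{a} + d.0))\{a} → ·
Bisimilarity quotient blocks:
  B0 = {s0}
  B1 = {s2, t2}
  B2 = {s1, s3, t1, t3, t4}
  B3 = {t0}
s0 ∈ B0, t0 ∈ B3 → different blocks

not bisimilar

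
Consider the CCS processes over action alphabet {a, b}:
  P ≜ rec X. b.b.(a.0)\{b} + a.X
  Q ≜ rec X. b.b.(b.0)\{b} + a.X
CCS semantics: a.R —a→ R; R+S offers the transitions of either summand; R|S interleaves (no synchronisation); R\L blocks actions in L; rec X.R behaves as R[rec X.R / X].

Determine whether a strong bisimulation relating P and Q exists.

not bisimilar

LTS(P): 4 reachable states
  u0 = rec X. b.b.(a.0)\{b} + a.X has moves —a→ u0, —b→ u1
  u1 = b.(a.0)\{b} has moves —b→ u2
  u2 = (a.0)\{b} has moves —a→ u3
  u3 = 0\{b} has moves ·
LTS(Q): 3 reachable states
  v0 = rec X. b.b.(b.0)\{b} + a.X has moves —a→ v0, —b→ v1
  v1 = b.(b.0)\{b} has moves —b→ v2
  v2 = (b.0)\{b} has moves ·
Coarsest stable partition (strong bisimilarity classes):
  B0 = {u0}
  B1 = {u1}
  B2 = {u2}
  B3 = {u3, v2}
  B4 = {v0}
  B5 = {v1}
u0 ∈ B0, v0 ∈ B4 → different blocks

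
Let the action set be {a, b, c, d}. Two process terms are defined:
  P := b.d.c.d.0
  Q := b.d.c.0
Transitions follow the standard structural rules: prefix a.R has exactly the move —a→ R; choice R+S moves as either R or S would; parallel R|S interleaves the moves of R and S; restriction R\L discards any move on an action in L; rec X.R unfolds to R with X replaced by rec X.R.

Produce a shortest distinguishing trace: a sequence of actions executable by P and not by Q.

P's transition system — 5 states:
  p0 = b.d.c.d.0 ⊢ --b--▸ p1
  p1 = d.c.d.0 ⊢ --d--▸ p2
  p2 = c.d.0 ⊢ --c--▸ p3
  p3 = d.0 ⊢ --d--▸ p4
  p4 = 0 ⊢ ∅
Q's transition system — 4 states:
  q0 = b.d.c.0 ⊢ --b--▸ q1
  q1 = d.c.0 ⊢ --d--▸ q2
  q2 = c.0 ⊢ --c--▸ q3
  q3 = 0 ⊢ ∅
Run σ = ⟨bdcd⟩ on P: start {p0}
  step 1 (b): {p1}
  step 2 (d): {p2}
  step 3 (c): {p3}
  step 4 (d): {p4}
  P completes σ.
Run σ = ⟨bdcd⟩ on Q: start {q0}
  step 1 (b): {q1}
  step 2 (d): {q2}
  step 3 (c): {q3}
  step 4 (d): ∅  — Q cannot continue

bdcd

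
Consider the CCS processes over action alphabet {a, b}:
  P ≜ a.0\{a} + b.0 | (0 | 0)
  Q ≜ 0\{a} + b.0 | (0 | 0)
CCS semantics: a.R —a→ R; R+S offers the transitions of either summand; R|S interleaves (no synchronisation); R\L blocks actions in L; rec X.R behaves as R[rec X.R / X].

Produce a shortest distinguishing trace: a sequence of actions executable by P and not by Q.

a

Reachable graph of P (3 states):
  u0 = a.0\{a} + b.0 | (0 | 0) ⊢ ··a··> u1, ··b··> u2
  u1 = 0\{a} ⊢ ·
  u2 = 0 | (0 | 0) ⊢ ·
Reachable graph of Q (2 states):
  v0 = 0\{a} + b.0 | (0 | 0) ⊢ ··b··> v1
  v1 = 0 | (0 | 0) ⊢ ·
Executing a from P (initial set {u0}):
  [1] a ⇒ {u1}
  P completes σ.
Executing a from Q (initial set {v0}):
  [1] a ⇒ ∅  — Q cannot continue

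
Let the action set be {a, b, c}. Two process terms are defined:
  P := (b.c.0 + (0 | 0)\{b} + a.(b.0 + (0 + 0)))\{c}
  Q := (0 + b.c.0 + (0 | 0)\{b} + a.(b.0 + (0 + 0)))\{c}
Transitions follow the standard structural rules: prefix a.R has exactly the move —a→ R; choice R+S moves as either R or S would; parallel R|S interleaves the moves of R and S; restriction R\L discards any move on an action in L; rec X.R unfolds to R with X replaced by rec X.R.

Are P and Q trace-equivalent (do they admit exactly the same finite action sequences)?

P's transition system — 4 states:
  m0 = (b.c.0 + (0 | 0)\{b} + a.(b.0 + (0 + 0)))\{c} → ··a··> m1, ··b··> m2
  m1 = (b.0 + (0 + 0))\{c} → ··b··> m3
  m2 = (c.0)\{c} → (no moves)
  m3 = 0\{c} → (no moves)
Q's transition system — 4 states:
  n0 = (0 + b.c.0 + (0 | 0)\{b} + a.(b.0 + (0 + 0)))\{c} → ··a··> n1, ··b··> n2
  n1 = (b.0 + (0 + 0))\{c} → ··b··> n3
  n2 = (c.0)\{c} → (no moves)
  n3 = 0\{c} → (no moves)
Bisimilarity quotient blocks:
  B0 = {m0, n0}
  B1 = {m1, n1}
  B2 = {m2, m3, n2, n3}
m0 ∈ B0, n0 ∈ B0 → same block
Bisimilar ⇒ trace-equivalent.

traces(P) = traces(Q)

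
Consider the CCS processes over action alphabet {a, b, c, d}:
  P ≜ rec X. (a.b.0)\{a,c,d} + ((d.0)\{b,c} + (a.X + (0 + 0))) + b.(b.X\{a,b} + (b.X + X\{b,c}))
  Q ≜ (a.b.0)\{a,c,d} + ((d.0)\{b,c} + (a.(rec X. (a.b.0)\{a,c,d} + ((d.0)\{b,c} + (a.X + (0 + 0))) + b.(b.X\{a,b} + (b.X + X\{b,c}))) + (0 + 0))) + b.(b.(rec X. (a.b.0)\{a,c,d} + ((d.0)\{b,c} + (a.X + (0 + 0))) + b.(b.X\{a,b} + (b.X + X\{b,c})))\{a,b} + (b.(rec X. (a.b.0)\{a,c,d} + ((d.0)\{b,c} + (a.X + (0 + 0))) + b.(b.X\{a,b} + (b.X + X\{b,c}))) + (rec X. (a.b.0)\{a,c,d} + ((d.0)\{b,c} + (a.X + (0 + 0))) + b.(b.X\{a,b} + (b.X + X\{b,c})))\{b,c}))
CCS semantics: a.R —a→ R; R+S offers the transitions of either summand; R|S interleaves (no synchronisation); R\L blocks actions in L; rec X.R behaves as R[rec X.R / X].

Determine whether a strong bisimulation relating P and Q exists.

Reachable graph of P (7 states):
  u0 = rec X. (a.b.0)\{a,c,d} + ((d.0)\{b,c} + (a.X + (0 + 0))) + b.(b.X\{a,b} + (b.X + X\{b,c})) → =a=> u0, =b=> u1, =d=> u2
  u1 = b.(rec X. (a.b.0)\{a,c,d} + ((d.0)\{b,c} + (a.X + (0 + 0))) + b.(b.X\{a,b} + (b.X + X\{b,c})))\{a,b} + (b.(rec X. (a.b.0)\{a,c,d} + ((d.0)\{b,c} + (a.X + (0 + 0))) + b.(b.X\{a,b} + (b.X + X\{b,c}))) + (rec X. (a.b.0)\{a,c,d} + ((d.0)\{b,c} + (a.X + (0 + 0))) + b.(b.X\{a,b} + (b.X + X\{b,c})))\{b,c}) → =a=> u3, =b=> u0, =b=> u4, =d=> u5
  u2 = 0\{b,c} → deadlocked
  u3 = (rec X. (a.b.0)\{a,c,d} + ((d.0)\{b,c} + (a.X + (0 + 0))) + b.(b.X\{a,b} + (b.X + X\{b,c})))\{b,c} → =a=> u3, =d=> u5
  u4 = (rec X. (a.b.0)\{a,c,d} + ((d.0)\{b,c} + (a.X + (0 + 0))) + b.(b.X\{a,b} + (b.X + X\{b,c})))\{a,b} → =d=> u6
  u5 = 0\{b,c}\{b,c} → deadlocked
  u6 = 0\{b,c}\{a,b} → deadlocked
Reachable graph of Q (8 states):
  v0 = (a.b.0)\{a,c,d} + ((d.0)\{b,c} + (a.(rec X. (a.b.0)\{a,c,d} + ((d.0)\{b,c} + (a.X + (0 + 0))) + b.(b.X\{a,b} + (b.X + X\{b,c}))) + (0 + 0))) + b.(b.(rec X. (a.b.0)\{a,c,d} + ((d.0)\{b,c} + (a.X + (0 + 0))) + b.(b.X\{a,b} + (b.X + X\{b,c})))\{a,b} + (b.(rec X. (a.b.0)\{a,c,d} + ((d.0)\{b,c} + (a.X + (0 + 0))) + b.(b.X\{a,b} + (b.X + X\{b,c}))) + (rec X. (a.b.0)\{a,c,d} + ((d.0)\{b,c} + (a.X + (0 + 0))) + b.(b.X\{a,b} + (b.X + X\{b,c})))\{b,c})) → =a=> v1, =b=> v2, =d=> v3
  v1 = rec X. (a.b.0)\{a,c,d} + ((d.0)\{b,c} + (a.X + (0 + 0))) + b.(b.X\{a,b} + (b.X + X\{b,c})) → =a=> v1, =b=> v2, =d=> v3
  v2 = b.(rec X. (a.b.0)\{a,c,d} + ((d.0)\{b,c} + (a.X + (0 + 0))) + b.(b.X\{a,b} + (b.X + X\{b,c})))\{a,b} + (b.(rec X. (a.b.0)\{a,c,d} + ((d.0)\{b,c} + (a.X + (0 + 0))) + b.(b.X\{a,b} + (b.X + X\{b,c}))) + (rec X. (a.b.0)\{a,c,d} + ((d.0)\{b,c} + (a.X + (0 + 0))) + b.(b.X\{a,b} + (b.X + X\{b,c})))\{b,c}) → =a=> v4, =b=> v1, =b=> v5, =d=> v6
  v3 = 0\{b,c} → deadlocked
  v4 = (rec X. (a.b.0)\{a,c,d} + ((d.0)\{b,c} + (a.X + (0 + 0))) + b.(b.X\{a,b} + (b.X + X\{b,c})))\{b,c} → =a=> v4, =d=> v6
  v5 = (rec X. (a.b.0)\{a,c,d} + ((d.0)\{b,c} + (a.X + (0 + 0))) + b.(b.X\{a,b} + (b.X + X\{b,c})))\{a,b} → =d=> v7
  v6 = 0\{b,c}\{b,c} → deadlocked
  v7 = 0\{b,c}\{a,b} → deadlocked
Bisimilarity quotient blocks:
  B0 = {u0, v0, v1}
  B1 = {u2, u5, u6, v3, v6, v7}
  B2 = {u1, v2}
  B3 = {u4, v5}
  B4 = {u3, v4}
u0 ∈ B0, v0 ∈ B0 → same block

bisimilar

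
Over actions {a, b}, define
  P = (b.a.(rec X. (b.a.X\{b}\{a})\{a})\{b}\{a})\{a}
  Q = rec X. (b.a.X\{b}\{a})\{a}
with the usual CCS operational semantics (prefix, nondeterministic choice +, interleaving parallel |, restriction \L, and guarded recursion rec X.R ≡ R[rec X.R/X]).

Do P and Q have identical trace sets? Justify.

traces(P) = traces(Q)

P's transition system — 2 states:
  s0 = (b.a.(rec X. (b.a.X\{b}\{a})\{a})\{b}\{a})\{a} | =b=> s1
  s1 = (a.(rec X. (b.a.X\{b}\{a})\{a})\{b}\{a})\{a} | deadlocked
Q's transition system — 2 states:
  t0 = rec X. (b.a.X\{b}\{a})\{a} | =b=> t1
  t1 = (a.(rec X. (b.a.X\{b}\{a})\{a})\{b}\{a})\{a} | deadlocked
Partition-refinement fixed point:
  B0 = {s0, t0}
  B1 = {s1, t1}
s0 ∈ B0, t0 ∈ B0 → same block
Bisimilar ⇒ trace-equivalent.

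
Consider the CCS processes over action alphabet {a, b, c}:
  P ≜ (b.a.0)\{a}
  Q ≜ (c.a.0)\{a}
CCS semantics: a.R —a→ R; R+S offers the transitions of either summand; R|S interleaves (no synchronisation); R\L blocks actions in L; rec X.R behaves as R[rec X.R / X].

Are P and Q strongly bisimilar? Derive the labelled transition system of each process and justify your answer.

NO

P's transition system — 2 states:
  p0 = (b.a.0)\{a} → -b-> p1
  p1 = (a.0)\{a} → (no moves)
Q's transition system — 2 states:
  q0 = (c.a.0)\{a} → -c-> q1
  q1 = (a.0)\{a} → (no moves)
Bisimilarity quotient blocks:
  B0 = {p0}
  B1 = {p1, q1}
  B2 = {q0}
p0 ∈ B0, q0 ∈ B2 → different blocks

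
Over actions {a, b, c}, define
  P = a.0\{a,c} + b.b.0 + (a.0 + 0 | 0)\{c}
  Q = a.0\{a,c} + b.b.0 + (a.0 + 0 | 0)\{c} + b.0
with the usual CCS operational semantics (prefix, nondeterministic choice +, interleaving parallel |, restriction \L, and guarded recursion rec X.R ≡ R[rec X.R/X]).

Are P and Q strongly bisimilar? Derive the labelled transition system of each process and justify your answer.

not bisimilar

LTS(P): 5 reachable states
  u0 = a.0\{a,c} + b.b.0 + (a.0 + 0 | 0)\{c} ⊢ --a--▸ u1, --a--▸ u2, --b--▸ u3
  u1 = 0\{a,c} ⊢ ·
  u2 = 0\{c} ⊢ ·
  u3 = b.0 ⊢ --b--▸ u4
  u4 = 0 ⊢ ·
LTS(Q): 5 reachable states
  v0 = a.0\{a,c} + b.b.0 + (a.0 + 0 | 0)\{c} + b.0 ⊢ --a--▸ v1, --a--▸ v2, --b--▸ v3, --b--▸ v4
  v1 = 0\{a,c} ⊢ ·
  v2 = 0\{c} ⊢ ·
  v3 = 0 ⊢ ·
  v4 = b.0 ⊢ --b--▸ v3
Partition-refinement fixed point:
  B0 = {u0}
  B1 = {u3, v4}
  B2 = {u1, u2, u4, v1, v2, v3}
  B3 = {v0}
u0 ∈ B0, v0 ∈ B3 → different blocks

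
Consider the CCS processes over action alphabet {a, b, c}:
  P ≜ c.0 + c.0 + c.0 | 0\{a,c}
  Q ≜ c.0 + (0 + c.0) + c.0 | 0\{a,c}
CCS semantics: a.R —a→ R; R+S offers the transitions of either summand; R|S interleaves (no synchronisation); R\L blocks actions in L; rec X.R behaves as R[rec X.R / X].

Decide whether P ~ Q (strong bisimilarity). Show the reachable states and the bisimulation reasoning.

LTS(P): 3 reachable states
  p0 = c.0 + c.0 + c.0 | 0\{a,c} ⊢ --c--▸ p1, --c--▸ p2
  p1 = 0 ⊢ (no moves)
  p2 = 0 | 0\{a,c} ⊢ (no moves)
LTS(Q): 3 reachable states
  q0 = c.0 + (0 + c.0) + c.0 | 0\{a,c} ⊢ --c--▸ q1, --c--▸ q2
  q1 = 0 ⊢ (no moves)
  q2 = 0 | 0\{a,c} ⊢ (no moves)
Coarsest stable partition (strong bisimilarity classes):
  B0 = {p0, q0}
  B1 = {p1, p2, q1, q2}
p0 ∈ B0, q0 ∈ B0 → same block

bisimilar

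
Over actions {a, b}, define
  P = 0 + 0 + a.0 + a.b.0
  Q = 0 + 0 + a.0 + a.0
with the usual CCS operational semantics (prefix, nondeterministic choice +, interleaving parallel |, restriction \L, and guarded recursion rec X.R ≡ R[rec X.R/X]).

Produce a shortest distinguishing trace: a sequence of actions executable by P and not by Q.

Reachable graph of P (3 states):
  s0 = 0 + 0 + a.0 + a.b.0 has moves ··a··> s1, ··a··> s2
  s1 = 0 has moves deadlocked
  s2 = b.0 has moves ··b··> s1
Reachable graph of Q (2 states):
  t0 = 0 + 0 + a.0 + a.0 has moves ··a··> t1
  t1 = 0 has moves deadlocked
Trace ⟨ab⟩ through P, begin at {s0}:
  after a @ step 1: {s1, s2}
  after b @ step 2: {s1}
  ✓ P
Trace ⟨ab⟩ through Q, begin at {t0}:
  after a @ step 1: {t1}
  after b @ step 2: ∅  — Q cannot continue

ab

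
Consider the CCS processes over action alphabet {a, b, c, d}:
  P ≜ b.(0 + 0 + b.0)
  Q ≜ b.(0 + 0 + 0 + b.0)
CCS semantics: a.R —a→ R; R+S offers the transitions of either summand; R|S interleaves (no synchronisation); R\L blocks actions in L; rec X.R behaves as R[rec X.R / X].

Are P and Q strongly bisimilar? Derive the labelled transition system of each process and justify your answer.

P's transition system — 3 states:
  p0 = b.(0 + 0 + b.0) ⊢ —b→ p1
  p1 = 0 + 0 + b.0 ⊢ —b→ p2
  p2 = 0 ⊢ deadlocked
Q's transition system — 3 states:
  q0 = b.(0 + 0 + 0 + b.0) ⊢ —b→ q1
  q1 = 0 + 0 + 0 + b.0 ⊢ —b→ q2
  q2 = 0 ⊢ deadlocked
Partition-refinement fixed point:
  B0 = {p0, q0}
  B1 = {p1, q1}
  B2 = {p2, q2}
p0 ∈ B0, q0 ∈ B0 → same block

bisimilar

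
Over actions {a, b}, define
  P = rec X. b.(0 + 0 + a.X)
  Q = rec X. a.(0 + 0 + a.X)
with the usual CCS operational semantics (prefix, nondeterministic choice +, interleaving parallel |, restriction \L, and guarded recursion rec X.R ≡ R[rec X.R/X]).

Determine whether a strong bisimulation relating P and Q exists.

NO

P's transition system — 2 states:
  s0 = rec X. b.(0 + 0 + a.X) → -b-> s1
  s1 = 0 + 0 + a.(rec X. b.(0 + 0 + a.X)) → -a-> s0
Q's transition system — 2 states:
  t0 = rec X. a.(0 + 0 + a.X) → -a-> t1
  t1 = 0 + 0 + a.(rec X. a.(0 + 0 + a.X)) → -a-> t0
Bisimilarity quotient blocks:
  B0 = {s0}
  B1 = {s1}
  B2 = {t0, t1}
s0 ∈ B0, t0 ∈ B2 → different blocks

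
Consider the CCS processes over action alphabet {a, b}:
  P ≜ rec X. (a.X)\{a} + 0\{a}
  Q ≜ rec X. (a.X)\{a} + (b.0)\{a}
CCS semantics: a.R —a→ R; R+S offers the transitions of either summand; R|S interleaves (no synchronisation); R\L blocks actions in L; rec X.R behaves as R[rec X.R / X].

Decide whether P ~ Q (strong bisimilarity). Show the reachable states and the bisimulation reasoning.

not bisimilar

Reachable graph of P (1 states):
  u0 = rec X. (a.X)\{a} + 0\{a} :: stopped
Reachable graph of Q (2 states):
  v0 = rec X. (a.X)\{a} + (b.0)\{a} :: --b--▸ v1
  v1 = 0\{a} :: stopped
Coarsest stable partition (strong bisimilarity classes):
  B0 = {u0, v1}
  B1 = {v0}
u0 ∈ B0, v0 ∈ B1 → different blocks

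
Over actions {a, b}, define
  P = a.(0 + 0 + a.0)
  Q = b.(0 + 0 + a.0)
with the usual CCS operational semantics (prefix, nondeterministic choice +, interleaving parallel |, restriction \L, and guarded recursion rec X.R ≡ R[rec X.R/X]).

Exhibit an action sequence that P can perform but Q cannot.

a

LTS(P): 3 reachable states
  m0 = a.(0 + 0 + a.0) has moves --a--▸ m1
  m1 = 0 + 0 + a.0 has moves --a--▸ m2
  m2 = 0 has moves ·
LTS(Q): 3 reachable states
  n0 = b.(0 + 0 + a.0) has moves --b--▸ n1
  n1 = 0 + 0 + a.0 has moves --a--▸ n2
  n2 = 0 has moves ·
Trace ⟨a⟩ through P, begin at {m0}:
  [1] a ⇒ {m1}
  ✓ P
Trace ⟨a⟩ through Q, begin at {n0}:
  [1] a ⇒ ∅ (Q stuck)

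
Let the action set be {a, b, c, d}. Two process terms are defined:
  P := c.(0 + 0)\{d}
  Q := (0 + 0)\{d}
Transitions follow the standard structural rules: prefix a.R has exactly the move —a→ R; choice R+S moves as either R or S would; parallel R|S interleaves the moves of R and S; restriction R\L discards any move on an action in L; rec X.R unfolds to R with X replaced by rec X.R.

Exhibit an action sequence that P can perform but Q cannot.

LTS(P): 2 reachable states
  p0 = c.(0 + 0)\{d} has moves -c-> p1
  p1 = (0 + 0)\{d} has moves (no moves)
LTS(Q): 1 reachable states
  q0 = (0 + 0)\{d} has moves (no moves)
Trace ⟨c⟩ through P, begin at {p0}:
  [1] c ⇒ {p1}
  P completes σ.
Trace ⟨c⟩ through Q, begin at {q0}:
  [1] c ⇒ ∅ (Q stuck)

c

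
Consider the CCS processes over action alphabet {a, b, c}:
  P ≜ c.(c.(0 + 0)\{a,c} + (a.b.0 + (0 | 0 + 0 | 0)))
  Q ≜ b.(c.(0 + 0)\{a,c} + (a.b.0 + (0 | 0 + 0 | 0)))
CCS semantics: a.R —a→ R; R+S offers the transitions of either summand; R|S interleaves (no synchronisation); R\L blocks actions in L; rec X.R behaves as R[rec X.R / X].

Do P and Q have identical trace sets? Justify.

Reachable graph of P (5 states):
  u0 = c.(c.(0 + 0)\{a,c} + (a.b.0 + (0 | 0 + 0 | 0))) has moves --c--▸ u1
  u1 = c.(0 + 0)\{a,c} + (a.b.0 + (0 | 0 + 0 | 0)) has moves --a--▸ u2, --c--▸ u3
  u2 = b.0 has moves --b--▸ u4
  u3 = (0 + 0)\{a,c} has moves ∅
  u4 = 0 has moves ∅
Reachable graph of Q (5 states):
  v0 = b.(c.(0 + 0)\{a,c} + (a.b.0 + (0 | 0 + 0 | 0))) has moves --b--▸ v1
  v1 = c.(0 + 0)\{a,c} + (a.b.0 + (0 | 0 + 0 | 0)) has moves --a--▸ v2, --c--▸ v3
  v2 = b.0 has moves --b--▸ v4
  v3 = (0 + 0)\{a,c} has moves ∅
  v4 = 0 has moves ∅
Executing c from P (initial set {u0}):
  after c @ step 1: {u1}
  — P admits the full trace.
Executing c from Q (initial set {v0}):
  after c @ step 1: ∅ (Q stuck)

traces(P) ≠ traces(Q) — witness ⟨c⟩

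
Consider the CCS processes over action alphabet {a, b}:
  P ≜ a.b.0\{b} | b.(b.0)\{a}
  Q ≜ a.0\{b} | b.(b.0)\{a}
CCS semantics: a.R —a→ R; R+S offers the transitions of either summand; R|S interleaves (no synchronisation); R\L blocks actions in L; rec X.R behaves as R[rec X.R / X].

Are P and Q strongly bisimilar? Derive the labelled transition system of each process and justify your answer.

Reachable graph of P (9 states):
  s0 = a.b.0\{b} | b.(b.0)\{a} → =a=> s1, =b=> s2
  s1 = b.0\{b} | b.(b.0)\{a} → =b=> s3, =b=> s4
  s2 = a.b.0\{b} | (b.0)\{a} → =a=> s4, =b=> s5
  s3 = 0\{b} | b.(b.0)\{a} → =b=> s6
  s4 = b.0\{b} | (b.0)\{a} → =b=> s6, =b=> s7
  s5 = a.b.0\{b} | 0\{a} → =a=> s7
  s6 = 0\{b} | (b.0)\{a} → =b=> s8
  s7 = b.0\{b} | 0\{a} → =b=> s8
  s8 = 0\{b} | 0\{a} → ·
Reachable graph of Q (6 states):
  t0 = a.0\{b} | b.(b.0)\{a} → =a=> t1, =b=> t2
  t1 = 0\{b} | b.(b.0)\{a} → =b=> t3
  t2 = a.0\{b} | (b.0)\{a} → =a=> t3, =b=> t4
  t3 = 0\{b} | (b.0)\{a} → =b=> t5
  t4 = a.0\{b} | 0\{a} → =a=> t5
  t5 = 0\{b} | 0\{a} → ·
Partition-refinement fixed point:
  B0 = {s0}
  B1 = {s1}
  B2 = {s3, s4, t1}
  B3 = {s6, s7, t3}
  B4 = {s8, t5}
  B5 = {s2}
  B6 = {s5}
  B7 = {t0}
  B8 = {t2}
  B9 = {t4}
s0 ∈ B0, t0 ∈ B7 → different blocks

not bisimilar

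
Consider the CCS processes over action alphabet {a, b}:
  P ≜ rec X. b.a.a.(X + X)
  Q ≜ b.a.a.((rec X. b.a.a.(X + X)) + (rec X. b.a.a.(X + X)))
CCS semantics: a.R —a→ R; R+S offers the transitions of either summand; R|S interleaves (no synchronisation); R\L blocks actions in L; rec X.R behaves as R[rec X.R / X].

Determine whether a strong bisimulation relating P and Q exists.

YES

P's transition system — 4 states:
  s0 = rec X. b.a.a.(X + X) ⊢ --b--▸ s1
  s1 = a.a.((rec X. b.a.a.(X + X)) + (rec X. b.a.a.(X + X))) ⊢ --a--▸ s2
  s2 = a.((rec X. b.a.a.(X + X)) + (rec X. b.a.a.(X + X))) ⊢ --a--▸ s3
  s3 = (rec X. b.a.a.(X + X)) + (rec X. b.a.a.(X + X)) ⊢ --b--▸ s1
Q's transition system — 4 states:
  t0 = b.a.a.((rec X. b.a.a.(X + X)) + (rec X. b.a.a.(X + X))) ⊢ --b--▸ t1
  t1 = a.a.((rec X. b.a.a.(X + X)) + (rec X. b.a.a.(X + X))) ⊢ --a--▸ t2
  t2 = a.((rec X. b.a.a.(X + X)) + (rec X. b.a.a.(X + X))) ⊢ --a--▸ t3
  t3 = (rec X. b.a.a.(X + X)) + (rec X. b.a.a.(X + X)) ⊢ --b--▸ t1
Coarsest stable partition (strong bisimilarity classes):
  B0 = {s0, s3, t0, t3}
  B1 = {s1, t1}
  B2 = {s2, t2}
s0 ∈ B0, t0 ∈ B0 → same block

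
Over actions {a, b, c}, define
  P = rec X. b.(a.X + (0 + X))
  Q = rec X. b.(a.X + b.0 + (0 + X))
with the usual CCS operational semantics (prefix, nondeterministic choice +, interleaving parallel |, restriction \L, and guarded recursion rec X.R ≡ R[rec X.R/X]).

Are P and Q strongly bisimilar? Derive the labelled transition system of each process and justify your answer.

LTS(P): 2 reachable states
  u0 = rec X. b.(a.X + (0 + X)) → --b--▸ u1
  u1 = a.(rec X. b.(a.X + (0 + X))) + (0 + (rec X. b.(a.X + (0 + X)))) → --a--▸ u0, --b--▸ u1
LTS(Q): 3 reachable states
  v0 = rec X. b.(a.X + b.0 + (0 + X)) → --b--▸ v1
  v1 = a.(rec X. b.(a.X + b.0 + (0 + X))) + b.0 + (0 + (rec X. b.(a.X + b.0 + (0 + X)))) → --a--▸ v0, --b--▸ v1, --b--▸ v2
  v2 = 0 → stopped
Bisimilarity quotient blocks:
  B0 = {u0}
  B1 = {u1}
  B2 = {v0}
  B3 = {v1}
  B4 = {v2}
u0 ∈ B0, v0 ∈ B2 → different blocks

P ≁ Q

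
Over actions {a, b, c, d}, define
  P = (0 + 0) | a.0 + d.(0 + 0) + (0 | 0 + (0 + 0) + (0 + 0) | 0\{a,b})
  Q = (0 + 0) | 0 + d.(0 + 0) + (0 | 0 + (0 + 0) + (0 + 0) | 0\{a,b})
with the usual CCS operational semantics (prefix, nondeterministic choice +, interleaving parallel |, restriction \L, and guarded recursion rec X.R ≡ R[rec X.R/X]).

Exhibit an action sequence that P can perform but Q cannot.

a

LTS(P): 3 reachable states
  u0 = (0 + 0) | a.0 + d.(0 + 0) + (0 | 0 + (0 + 0) + (0 + 0) | 0\{a,b}) → --a--▸ u1, --d--▸ u2
  u1 = (0 + 0) | 0 → (no moves)
  u2 = 0 + 0 → (no moves)
LTS(Q): 2 reachable states
  v0 = (0 + 0) | 0 + d.(0 + 0) + (0 | 0 + (0 + 0) + (0 + 0) | 0\{a,b}) → --d--▸ v1
  v1 = 0 + 0 → (no moves)
Run σ = ⟨a⟩ on P: start {u0}
  after a @ step 1: {u1}
  P completes σ.
Run σ = ⟨a⟩ on Q: start {v0}
  after a @ step 1: ∅ (Q stuck)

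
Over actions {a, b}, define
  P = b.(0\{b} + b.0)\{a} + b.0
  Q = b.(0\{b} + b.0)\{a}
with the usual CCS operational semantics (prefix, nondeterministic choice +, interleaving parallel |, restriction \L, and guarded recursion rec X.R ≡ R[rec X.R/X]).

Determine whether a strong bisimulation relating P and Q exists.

Reachable graph of P (4 states):
  m0 = b.(0\{b} + b.0)\{a} + b.0 ⊢ -b-> m1, -b-> m2
  m1 = (0\{b} + b.0)\{a} ⊢ -b-> m3
  m2 = 0 ⊢ ·
  m3 = 0\{a} ⊢ ·
Reachable graph of Q (3 states):
  n0 = b.(0\{b} + b.0)\{a} ⊢ -b-> n1
  n1 = (0\{b} + b.0)\{a} ⊢ -b-> n2
  n2 = 0\{a} ⊢ ·
Bisimilarity quotient blocks:
  B0 = {m0}
  B1 = {m1, n1}
  B2 = {m2, m3, n2}
  B3 = {n0}
m0 ∈ B0, n0 ∈ B3 → different blocks

not bisimilar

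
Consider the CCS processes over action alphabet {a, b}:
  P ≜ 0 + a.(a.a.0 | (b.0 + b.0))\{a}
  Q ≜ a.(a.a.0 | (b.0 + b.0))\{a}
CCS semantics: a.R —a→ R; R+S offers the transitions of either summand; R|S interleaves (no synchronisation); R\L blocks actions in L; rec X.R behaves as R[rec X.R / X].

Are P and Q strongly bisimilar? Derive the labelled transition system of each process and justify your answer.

bisimilar

LTS(P): 3 reachable states
  p0 = 0 + a.(a.a.0 | (b.0 + b.0))\{a} has moves —a→ p1
  p1 = (a.a.0 | (b.0 + b.0))\{a} has moves —b→ p2
  p2 = (a.a.0 | 0)\{a} has moves (no moves)
LTS(Q): 3 reachable states
  q0 = a.(a.a.0 | (b.0 + b.0))\{a} has moves —a→ q1
  q1 = (a.a.0 | (b.0 + b.0))\{a} has moves —b→ q2
  q2 = (a.a.0 | 0)\{a} has moves (no moves)
Bisimilarity quotient blocks:
  B0 = {p0, q0}
  B1 = {p1, q1}
  B2 = {p2, q2}
p0 ∈ B0, q0 ∈ B0 → same block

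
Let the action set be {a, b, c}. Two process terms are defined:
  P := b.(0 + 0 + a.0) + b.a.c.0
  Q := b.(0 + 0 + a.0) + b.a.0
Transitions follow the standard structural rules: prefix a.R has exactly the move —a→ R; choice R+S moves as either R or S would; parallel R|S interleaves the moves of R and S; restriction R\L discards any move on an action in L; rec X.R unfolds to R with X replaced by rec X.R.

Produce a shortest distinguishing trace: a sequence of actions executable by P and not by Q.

bac

Reachable graph of P (5 states):
  p0 = b.(0 + 0 + a.0) + b.a.c.0 ⊢ -b-> p1, -b-> p2
  p1 = 0 + 0 + a.0 ⊢ -a-> p3
  p2 = a.c.0 ⊢ -a-> p4
  p3 = 0 ⊢ deadlocked
  p4 = c.0 ⊢ -c-> p3
Reachable graph of Q (4 states):
  q0 = b.(0 + 0 + a.0) + b.a.0 ⊢ -b-> q1, -b-> q2
  q1 = 0 + 0 + a.0 ⊢ -a-> q3
  q2 = a.0 ⊢ -a-> q3
  q3 = 0 ⊢ deadlocked
Trace ⟨bac⟩ through P, begin at {p0}:
  [1] b ⇒ {p1, p2}
  [2] a ⇒ {p3, p4}
  [3] c ⇒ {p3}
  — P admits the full trace.
Trace ⟨bac⟩ through Q, begin at {q0}:
  [1] b ⇒ {q1, q2}
  [2] a ⇒ {q3}
  [3] c ⇒ ∅ (Q stuck)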